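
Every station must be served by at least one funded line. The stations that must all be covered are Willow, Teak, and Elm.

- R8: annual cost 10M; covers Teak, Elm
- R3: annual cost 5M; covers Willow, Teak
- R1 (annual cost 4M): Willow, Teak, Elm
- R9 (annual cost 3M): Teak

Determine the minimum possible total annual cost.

R1 alone covers Willow, Teak, Elm — every station.
Total annual cost: 4.
No cover costs less than 4.

4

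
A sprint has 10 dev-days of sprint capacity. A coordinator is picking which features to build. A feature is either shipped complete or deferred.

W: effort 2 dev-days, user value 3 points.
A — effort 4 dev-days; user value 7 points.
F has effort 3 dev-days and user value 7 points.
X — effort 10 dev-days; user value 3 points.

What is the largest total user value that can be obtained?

17

W + F: effort 2 + 3 = 5 ≤ 10, user value 3 + 7 = 10.
A + F: effort 4 + 3 = 7 ≤ 10, user value 7 + 7 = 14.
W + A + F: effort 2 + 4 + 3 = 9 ≤ 10, user value 3 + 7 + 7 = 17.
Best is W, A, and F with total user value 17.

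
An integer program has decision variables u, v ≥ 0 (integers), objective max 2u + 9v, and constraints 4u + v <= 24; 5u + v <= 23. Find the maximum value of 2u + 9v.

(u,v)=(0,23): 4·0+1·23=23≤24, 5·0+1·23=23≤23, objective 207.
(u,v)=(0,22): 4·0+1·22=22≤24, 5·0+1·22=22≤23, objective 198.
No feasible integer point exceeds 207.

207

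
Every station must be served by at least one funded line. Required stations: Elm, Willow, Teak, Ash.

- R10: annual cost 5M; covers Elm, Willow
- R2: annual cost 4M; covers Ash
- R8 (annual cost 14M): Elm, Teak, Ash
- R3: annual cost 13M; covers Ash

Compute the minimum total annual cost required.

19

The greedy cost-per-new-station heuristic would pick R10, R2, and R8 for 23, but a cheaper cover exists.
Choose R10 and R8: together they cover Elm, Willow, Teak, Ash — every station.
Total annual cost: 5 + 14 = 19.
No cover costs less than 19.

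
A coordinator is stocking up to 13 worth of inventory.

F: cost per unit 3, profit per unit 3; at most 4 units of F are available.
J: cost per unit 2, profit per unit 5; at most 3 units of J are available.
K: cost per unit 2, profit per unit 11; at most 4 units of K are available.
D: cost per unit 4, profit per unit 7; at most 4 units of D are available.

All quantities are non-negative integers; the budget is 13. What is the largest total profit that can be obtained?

K has the best ratio (11/2); taking only K gives at most 4×11 = 44 (stopped by the supply cap of 4).
Mixing does better — 2×J and 4×K: cost 12 ≤ 13, profit 2·5 + 4·11 = 54.

54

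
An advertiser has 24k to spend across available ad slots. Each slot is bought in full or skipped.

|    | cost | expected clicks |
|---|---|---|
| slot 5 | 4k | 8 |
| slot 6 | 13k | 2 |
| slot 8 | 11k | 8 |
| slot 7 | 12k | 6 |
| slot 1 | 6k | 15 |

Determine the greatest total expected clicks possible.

Allowing fractional choices, the relaxed optimum would be about 32.5, but ad slots are indivisible.
slot 5 + slot 8 + slot 1: cost 4 + 11 + 6 = 21 ≤ 24, expected clicks 8 + 8 + 15 = 31.
slot 5 + slot 7 + slot 1: cost 4 + 12 + 6 = 22 ≤ 24, expected clicks 8 + 6 + 15 = 29.
Best is slot 5, slot 8, and slot 1 with total expected clicks 31.

31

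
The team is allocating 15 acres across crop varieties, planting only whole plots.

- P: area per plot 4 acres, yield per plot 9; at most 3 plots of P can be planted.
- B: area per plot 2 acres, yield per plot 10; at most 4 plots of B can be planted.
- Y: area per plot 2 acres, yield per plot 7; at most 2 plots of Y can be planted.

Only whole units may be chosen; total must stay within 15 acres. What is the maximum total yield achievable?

56

B has the best ratio (10/2); taking only B gives at most 4×10 = 40 (stopped by the supply cap of 4).
Mixing does better — 1×P, 4×B, and 1×Y: area 14 ≤ 15, yield 1·9 + 4·10 + 1·7 = 56.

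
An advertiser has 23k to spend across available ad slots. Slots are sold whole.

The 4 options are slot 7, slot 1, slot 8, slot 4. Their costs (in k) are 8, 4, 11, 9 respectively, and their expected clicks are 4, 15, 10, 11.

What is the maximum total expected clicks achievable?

Allowing fractional choices, the relaxed optimum would be about 35.1, but ad slots are indivisible.
slot 7 + slot 1 + slot 4: cost 8 + 4 + 9 = 21 ≤ 23, expected clicks 4 + 15 + 11 = 30.
slot 7 + slot 1 + slot 8: cost 8 + 4 + 11 = 23 ≤ 23, expected clicks 4 + 15 + 10 = 29.
Best is slot 7, slot 1, and slot 4 with total expected clicks 30.

30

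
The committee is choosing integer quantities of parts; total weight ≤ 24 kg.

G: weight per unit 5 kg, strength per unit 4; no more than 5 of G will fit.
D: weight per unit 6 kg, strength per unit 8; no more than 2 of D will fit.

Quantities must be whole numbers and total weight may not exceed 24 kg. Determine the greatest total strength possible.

Take 2×G and 2×D: weight 22 ≤ 24, strength 2·4 + 2·8 = 24.
D has the best ratio (8/6) and is taken to its limit of 2; remaining capacity is filled optimally with the others.

24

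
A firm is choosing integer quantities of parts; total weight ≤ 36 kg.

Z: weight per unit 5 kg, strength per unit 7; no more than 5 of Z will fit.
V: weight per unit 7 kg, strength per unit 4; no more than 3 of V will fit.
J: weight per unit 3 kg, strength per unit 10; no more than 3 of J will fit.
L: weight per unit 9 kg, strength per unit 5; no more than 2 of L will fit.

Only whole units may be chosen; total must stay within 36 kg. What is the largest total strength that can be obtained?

This is a bounded integer knapsack.
Take 5×Z and 3×J: weight 34 ≤ 36, strength 5·7 + 3·10 = 65.
J has the best ratio (10/3) and is taken to its limit of 3; remaining capacity is filled optimally with the others.

65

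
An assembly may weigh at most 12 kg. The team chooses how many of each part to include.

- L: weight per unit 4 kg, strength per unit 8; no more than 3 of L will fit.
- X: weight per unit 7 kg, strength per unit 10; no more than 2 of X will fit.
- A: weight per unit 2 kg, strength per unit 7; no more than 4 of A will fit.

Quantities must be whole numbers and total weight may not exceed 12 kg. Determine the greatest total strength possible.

Take 1×L and 4×A: weight 12 ≤ 12, strength 1·8 + 4·7 = 36.
A has the best ratio (7/2) and is taken to its limit of 4; remaining capacity is filled optimally with the others.

36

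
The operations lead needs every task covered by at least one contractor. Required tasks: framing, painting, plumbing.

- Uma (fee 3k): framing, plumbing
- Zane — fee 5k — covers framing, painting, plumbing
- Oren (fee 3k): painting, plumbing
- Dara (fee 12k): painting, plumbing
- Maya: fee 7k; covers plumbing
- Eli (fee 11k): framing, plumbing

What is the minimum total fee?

The greedy cost-per-new-task heuristic would pick Uma and Oren for 6, but a cheaper cover exists.
Zane alone covers framing, painting, plumbing — every task.
Total fee: 5.
No cover costs less than 5.

5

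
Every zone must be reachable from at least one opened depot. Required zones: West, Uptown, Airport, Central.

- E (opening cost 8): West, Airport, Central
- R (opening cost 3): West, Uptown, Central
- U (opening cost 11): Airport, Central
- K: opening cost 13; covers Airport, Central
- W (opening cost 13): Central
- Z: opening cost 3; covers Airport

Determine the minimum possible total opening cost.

6

Choose R and Z: together they cover West, Uptown, Airport, Central — every zone.
Total opening cost: 3 + 3 = 6.
No cover costs less than 6.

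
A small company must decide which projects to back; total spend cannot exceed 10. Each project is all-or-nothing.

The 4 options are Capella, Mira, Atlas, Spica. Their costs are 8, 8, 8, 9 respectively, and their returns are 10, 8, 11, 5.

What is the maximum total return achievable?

Capella: cost 8 ≤ 10, return 10.
Mira: cost 8 ≤ 10, return 8.
Atlas: cost 8 ≤ 10, return 11.
Best is Atlas with total return 11.

11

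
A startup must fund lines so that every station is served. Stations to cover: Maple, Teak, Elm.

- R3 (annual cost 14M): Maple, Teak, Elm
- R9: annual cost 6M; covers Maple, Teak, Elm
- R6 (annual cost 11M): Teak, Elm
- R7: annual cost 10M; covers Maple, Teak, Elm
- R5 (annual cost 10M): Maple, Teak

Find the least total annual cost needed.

6

R9 alone covers Maple, Teak, Elm — every station.
Total annual cost: 6.
No cover costs less than 6.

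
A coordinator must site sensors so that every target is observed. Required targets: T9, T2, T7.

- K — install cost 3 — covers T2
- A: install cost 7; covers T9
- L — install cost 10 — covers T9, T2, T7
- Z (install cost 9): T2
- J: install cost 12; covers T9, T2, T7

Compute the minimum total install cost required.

The greedy cost-per-new-target heuristic would pick K and L for 13, but a cheaper cover exists.
L alone covers T9, T2, T7 — every target.
Total install cost: 10.
No cover costs less than 10.

10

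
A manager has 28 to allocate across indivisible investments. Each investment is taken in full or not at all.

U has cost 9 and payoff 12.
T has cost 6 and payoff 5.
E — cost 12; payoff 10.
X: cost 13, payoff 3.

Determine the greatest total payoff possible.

27

Allowing fractional choices, the relaxed optimum would be about 27.2, but investments are indivisible.
U + T + E: cost 9 + 6 + 12 = 27 ≤ 28, payoff 12 + 5 + 10 = 27.
U + E: cost 9 + 12 = 21 ≤ 28, payoff 12 + 10 = 22.
U + T + X: cost 9 + 6 + 13 = 28 ≤ 28, payoff 12 + 5 + 3 = 20.
Best is U, T, and E with total payoff 27.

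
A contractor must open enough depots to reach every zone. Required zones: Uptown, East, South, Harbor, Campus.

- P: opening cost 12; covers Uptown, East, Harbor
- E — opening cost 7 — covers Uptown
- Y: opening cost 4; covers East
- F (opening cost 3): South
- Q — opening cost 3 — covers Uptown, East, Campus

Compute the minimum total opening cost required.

Choose P, F, and Q: together they cover Uptown, East, South, Harbor, Campus — every zone.
Total opening cost: 12 + 3 + 3 = 18.
No cover costs less than 18.

18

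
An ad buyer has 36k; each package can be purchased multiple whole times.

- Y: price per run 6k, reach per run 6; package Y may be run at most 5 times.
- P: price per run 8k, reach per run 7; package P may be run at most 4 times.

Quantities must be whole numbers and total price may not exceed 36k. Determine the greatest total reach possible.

33

This is a bounded integer knapsack.
3×Y and 2×P: price 34 ≤ 36, reach 3·6 + 2·7 = 32.
2×Y and 3×P: price 36 ≤ 36, reach 2·6 + 3·7 = 33.
Best is 33.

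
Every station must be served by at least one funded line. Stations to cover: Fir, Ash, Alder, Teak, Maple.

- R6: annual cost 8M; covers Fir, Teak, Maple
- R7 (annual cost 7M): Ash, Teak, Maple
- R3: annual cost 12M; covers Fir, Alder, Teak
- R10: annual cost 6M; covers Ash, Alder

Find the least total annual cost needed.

The greedy cost-per-new-station heuristic would pick R7 and R3 for 19, but a cheaper cover exists.
Choose R6 and R10: together they cover Fir, Ash, Alder, Teak, Maple — every station.
Total annual cost: 8 + 6 = 14.
No cover costs less than 14.

14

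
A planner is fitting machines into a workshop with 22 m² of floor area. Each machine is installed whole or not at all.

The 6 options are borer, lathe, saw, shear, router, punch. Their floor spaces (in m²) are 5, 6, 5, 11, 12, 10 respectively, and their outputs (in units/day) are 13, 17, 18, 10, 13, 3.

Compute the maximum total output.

This is an integer program with binary decision variables.
borer + saw + router: floor space 5 + 5 + 12 = 22 ≤ 22, output 13 + 18 + 13 = 44.
borer + lathe + saw: floor space 5 + 6 + 5 = 16 ≤ 22, output 13 + 17 + 18 = 48.
lathe + saw + shear: floor space 6 + 5 + 11 = 22 ≤ 22, output 17 + 18 + 10 = 45.
Best is borer, lathe, and saw with total output 48.

48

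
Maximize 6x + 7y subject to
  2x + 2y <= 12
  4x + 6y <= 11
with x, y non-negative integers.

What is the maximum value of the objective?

Relaxing integrality, the LP optimum is 16.50 at (x,y) = (2.75, 0), which is not an integer point.
(x,y)=(1,1): 2·1+2·1=4≤12, 4·1+6·1=10≤11, objective 13.
(x,y)=(2,0): 2·2+2·0=4≤12, 4·2+6·0=8≤11, objective 12.
(x,y)=(0,1): 2·0+2·1=2≤12, 4·0+6·1=6≤11, objective 7.
No feasible integer point exceeds 13.

13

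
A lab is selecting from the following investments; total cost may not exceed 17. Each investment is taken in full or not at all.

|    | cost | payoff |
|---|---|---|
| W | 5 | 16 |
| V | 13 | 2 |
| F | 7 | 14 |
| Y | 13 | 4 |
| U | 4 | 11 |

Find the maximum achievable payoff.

Treat it as a binary knapsack problem.
Allowing fractional choices, the relaxed optimum would be about 41.3, but investments are indivisible.
W + F + U: cost 5 + 7 + 4 = 16 ≤ 17, payoff 16 + 14 + 11 = 41.
W + F: cost 5 + 7 = 12 ≤ 17, payoff 16 + 14 = 30.
Best is W, F, and U with total payoff 41.

41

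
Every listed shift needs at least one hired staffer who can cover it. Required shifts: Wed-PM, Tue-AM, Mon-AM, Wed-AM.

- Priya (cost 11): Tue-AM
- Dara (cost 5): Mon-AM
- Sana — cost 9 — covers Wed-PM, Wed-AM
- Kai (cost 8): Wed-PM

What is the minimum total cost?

This is an integer covering problem.
Choose Priya, Dara, and Sana: together they cover Wed-PM, Tue-AM, Mon-AM, Wed-AM — every shift.
Total cost: 11 + 5 + 9 = 25.
No cover costs less than 25.

25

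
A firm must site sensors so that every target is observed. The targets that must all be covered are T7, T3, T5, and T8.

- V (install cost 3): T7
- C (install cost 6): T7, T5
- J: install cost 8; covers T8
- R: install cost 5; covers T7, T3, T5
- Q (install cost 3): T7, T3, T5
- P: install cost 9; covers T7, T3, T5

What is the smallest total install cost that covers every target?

11

Choose J and Q: together they cover T7, T3, T5, T8 — every target.
Total install cost: 8 + 3 = 11.
No cover costs less than 11.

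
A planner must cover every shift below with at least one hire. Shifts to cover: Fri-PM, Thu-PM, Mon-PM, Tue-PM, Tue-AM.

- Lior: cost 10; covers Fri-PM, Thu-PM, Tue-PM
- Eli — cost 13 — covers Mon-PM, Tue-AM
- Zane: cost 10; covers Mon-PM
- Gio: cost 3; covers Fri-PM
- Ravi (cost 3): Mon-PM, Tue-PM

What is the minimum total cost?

23

The greedy cost-per-new-shift heuristic would pick Ravi, Gio, Lior, and Eli for 29, but a cheaper cover exists.
Choose Lior and Eli: together they cover Fri-PM, Thu-PM, Mon-PM, Tue-PM, Tue-AM — every shift.
Total cost: 10 + 13 = 23.
No cover costs less than 23.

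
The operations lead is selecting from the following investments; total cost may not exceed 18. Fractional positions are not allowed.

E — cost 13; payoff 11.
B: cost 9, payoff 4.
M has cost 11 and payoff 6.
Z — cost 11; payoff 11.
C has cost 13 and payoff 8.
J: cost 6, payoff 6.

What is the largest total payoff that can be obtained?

17

Allowing fractional choices, the relaxed optimum would be about 17.8, but investments are indivisible.
Z + J: cost 11 + 6 = 17 ≤ 18, payoff 11 + 6 = 17.
M + J: cost 11 + 6 = 17 ≤ 18, payoff 6 + 6 = 12.
Best is Z and J with total payoff 17.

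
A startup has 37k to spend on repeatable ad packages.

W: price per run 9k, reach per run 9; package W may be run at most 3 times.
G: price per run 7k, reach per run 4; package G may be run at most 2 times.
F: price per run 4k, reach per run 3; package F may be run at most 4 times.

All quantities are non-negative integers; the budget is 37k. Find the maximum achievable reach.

This is a bounded integer knapsack.
W has the best ratio (9/9); taking only W gives at most 3×9 = 27 (stopped by the supply cap of 3).
Mixing does better — 3×W and 2×F: price 35 ≤ 37, reach 3·9 + 2·3 = 33.

33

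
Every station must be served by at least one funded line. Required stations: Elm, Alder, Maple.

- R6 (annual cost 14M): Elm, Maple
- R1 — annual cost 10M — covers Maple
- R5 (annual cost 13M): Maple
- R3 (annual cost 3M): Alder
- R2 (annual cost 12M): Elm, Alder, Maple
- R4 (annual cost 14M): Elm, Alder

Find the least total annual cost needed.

The greedy cost-per-new-station heuristic would pick R3 and R2 for 15, but a cheaper cover exists.
R2 alone covers Elm, Alder, Maple — every station.
Total annual cost: 12.
No cover costs less than 12.

12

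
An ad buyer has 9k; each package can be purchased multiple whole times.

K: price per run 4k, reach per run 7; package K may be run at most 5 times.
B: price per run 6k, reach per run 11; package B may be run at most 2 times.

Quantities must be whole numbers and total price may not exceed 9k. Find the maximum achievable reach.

This is a bounded integer knapsack.
B has the best ratio (11/6); taking only B gives at most 1×11 = 11 (stopped by the price limit).
Mixing does better — 2×K: price 8 ≤ 9, reach 2·7 = 14.

14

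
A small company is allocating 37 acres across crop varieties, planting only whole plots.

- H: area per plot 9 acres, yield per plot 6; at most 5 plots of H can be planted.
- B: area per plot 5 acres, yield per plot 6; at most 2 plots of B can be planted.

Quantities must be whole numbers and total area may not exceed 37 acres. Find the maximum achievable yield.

30

2×H and 2×B: area 28 ≤ 37, yield 2·6 + 2·6 = 24.
3×H and 2×B: area 37 ≤ 37, yield 3·6 + 2·6 = 30.
Best is 30.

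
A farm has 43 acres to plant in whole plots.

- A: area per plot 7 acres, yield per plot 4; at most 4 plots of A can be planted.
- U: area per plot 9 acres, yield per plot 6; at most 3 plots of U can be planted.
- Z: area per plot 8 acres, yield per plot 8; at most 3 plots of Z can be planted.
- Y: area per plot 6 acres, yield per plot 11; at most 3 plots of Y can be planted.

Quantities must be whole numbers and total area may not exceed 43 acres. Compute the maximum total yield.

This is a bounded integer knapsack.
Y has the best ratio (11/6); taking only Y gives at most 3×11 = 33 (stopped by the supply cap of 3).
Mixing does better — 3×Z and 3×Y: area 42 ≤ 43, yield 3·8 + 3·11 = 57.

57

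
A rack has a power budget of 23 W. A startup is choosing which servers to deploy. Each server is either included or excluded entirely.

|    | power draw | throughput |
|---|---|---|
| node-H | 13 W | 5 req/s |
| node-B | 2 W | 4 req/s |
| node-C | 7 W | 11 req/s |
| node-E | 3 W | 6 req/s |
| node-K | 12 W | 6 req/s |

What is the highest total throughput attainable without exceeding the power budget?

23

Take node-C, node-E, and node-K: power draw 7 + 3 + 12 = 22 ≤ 23, throughput 11 + 6 + 6 = 23.
No other feasible combination does better.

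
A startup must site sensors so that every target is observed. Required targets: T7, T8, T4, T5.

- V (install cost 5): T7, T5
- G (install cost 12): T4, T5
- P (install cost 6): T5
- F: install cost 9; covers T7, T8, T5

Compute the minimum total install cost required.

The greedy cost-per-new-target heuristic would pick V, F, and G for 26, but a cheaper cover exists.
Choose G and F: together they cover T7, T8, T4, T5 — every target.
Total install cost: 12 + 9 = 21.
No cover costs less than 21.

21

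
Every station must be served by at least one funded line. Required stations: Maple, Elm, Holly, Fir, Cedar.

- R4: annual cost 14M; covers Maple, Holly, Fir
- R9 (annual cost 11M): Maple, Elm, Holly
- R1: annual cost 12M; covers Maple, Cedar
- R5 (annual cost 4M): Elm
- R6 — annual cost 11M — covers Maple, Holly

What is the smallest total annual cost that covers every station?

30

Choose R4, R1, and R5: together they cover Maple, Elm, Holly, Fir, Cedar — every station.
Total annual cost: 14 + 12 + 4 = 30.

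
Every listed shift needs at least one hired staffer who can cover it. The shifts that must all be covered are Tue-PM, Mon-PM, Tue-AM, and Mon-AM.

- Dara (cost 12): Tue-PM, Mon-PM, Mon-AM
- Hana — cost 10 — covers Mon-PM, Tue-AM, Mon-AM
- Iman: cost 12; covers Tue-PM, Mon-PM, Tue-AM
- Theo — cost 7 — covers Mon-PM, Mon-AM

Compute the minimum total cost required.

19

This is a weighted set-cover instance.
Choose Iman and Theo: together they cover Tue-PM, Mon-PM, Tue-AM, Mon-AM — every shift.
Total cost: 12 + 7 = 19.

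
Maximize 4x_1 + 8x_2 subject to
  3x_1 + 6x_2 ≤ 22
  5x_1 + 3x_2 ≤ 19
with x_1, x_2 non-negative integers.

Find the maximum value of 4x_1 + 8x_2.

(x_1,x_2)=(1,3): 3·1+6·3=21≤22, 5·1+3·3=14≤19, objective 28.
(x_1,x_2)=(0,3): 3·0+6·3=18≤22, 5·0+3·3=9≤19, objective 24.
(x_1,x_2)=(2,2): 3·2+6·2=18≤22, 5·2+3·2=16≤19, objective 24.
No feasible integer point exceeds 28.

28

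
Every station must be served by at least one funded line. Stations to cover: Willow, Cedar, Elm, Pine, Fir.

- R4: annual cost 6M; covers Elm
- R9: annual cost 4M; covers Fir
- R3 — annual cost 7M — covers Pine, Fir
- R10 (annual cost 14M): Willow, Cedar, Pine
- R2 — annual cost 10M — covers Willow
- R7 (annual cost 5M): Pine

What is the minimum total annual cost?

24

Choose R4, R9, and R10: together they cover Willow, Cedar, Elm, Pine, Fir — every station.
Total annual cost: 6 + 4 + 14 = 24.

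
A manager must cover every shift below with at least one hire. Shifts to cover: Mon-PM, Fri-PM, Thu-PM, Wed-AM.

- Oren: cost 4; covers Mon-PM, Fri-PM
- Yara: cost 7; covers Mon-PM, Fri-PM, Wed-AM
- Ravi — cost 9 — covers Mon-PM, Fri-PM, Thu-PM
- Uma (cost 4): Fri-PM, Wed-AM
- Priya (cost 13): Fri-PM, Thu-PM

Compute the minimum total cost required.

The greedy cost-per-new-shift heuristic would pick Oren, Uma, and Ravi for 17, but a cheaper cover exists.
Choose Ravi and Uma: together they cover Mon-PM, Fri-PM, Thu-PM, Wed-AM — every shift.
Total cost: 9 + 4 = 13.
No cover costs less than 13.

13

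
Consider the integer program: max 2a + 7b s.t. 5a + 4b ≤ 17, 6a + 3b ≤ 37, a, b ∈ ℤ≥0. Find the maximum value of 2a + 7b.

(a,b)=(0,4): 5·0+4·4=16≤17, 6·0+3·4=12≤37, objective 28.
(a,b)=(1,3): 5·1+4·3=17≤17, 6·1+3·3=15≤37, objective 23.
The best lattice point is (0,4), giving 28.

28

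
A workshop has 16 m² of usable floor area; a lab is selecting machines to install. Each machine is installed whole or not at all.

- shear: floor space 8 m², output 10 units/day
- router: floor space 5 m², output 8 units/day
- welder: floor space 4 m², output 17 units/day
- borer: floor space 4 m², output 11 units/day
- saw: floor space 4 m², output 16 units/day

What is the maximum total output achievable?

44

Allowing fractional choices, the relaxed optimum would be about 50.4, but machines are indivisible.
shear + welder + saw: floor space 8 + 4 + 4 = 16 ≤ 16, output 10 + 17 + 16 = 43.
welder + borer + saw: floor space 4 + 4 + 4 = 12 ≤ 16, output 17 + 11 + 16 = 44.
router + welder + saw: floor space 5 + 4 + 4 = 13 ≤ 16, output 8 + 17 + 16 = 41.
Best is welder, borer, and saw with total output 44.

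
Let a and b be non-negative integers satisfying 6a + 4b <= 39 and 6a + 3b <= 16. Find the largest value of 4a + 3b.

The continuous relaxation peaks at (0, 5.33) with value 16.00; rounding to a feasible lattice point costs some objective.
(a,b)=(0,5) is feasible, giving 15.
(a,b)=(0,4) is feasible, giving 12.
Maximum is 15 at (a,b)=(0,5).

15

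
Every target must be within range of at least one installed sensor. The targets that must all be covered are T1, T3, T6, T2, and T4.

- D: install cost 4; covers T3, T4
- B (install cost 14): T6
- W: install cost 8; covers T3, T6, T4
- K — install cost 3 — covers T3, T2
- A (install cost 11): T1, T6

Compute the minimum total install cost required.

18

Choose D, K, and A: together they cover T1, T3, T6, T2, T4 — every target.
Total install cost: 4 + 3 + 11 = 18.
No cover costs less than 18.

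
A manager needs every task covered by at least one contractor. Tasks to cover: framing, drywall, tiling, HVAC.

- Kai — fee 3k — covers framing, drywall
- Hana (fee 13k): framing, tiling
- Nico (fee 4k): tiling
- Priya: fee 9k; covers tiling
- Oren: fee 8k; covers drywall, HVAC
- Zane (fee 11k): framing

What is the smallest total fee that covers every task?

15

This is an integer covering problem.
Choose Kai, Nico, and Oren: together they cover framing, drywall, tiling, HVAC — every task.
Total fee: 3 + 4 + 8 = 15.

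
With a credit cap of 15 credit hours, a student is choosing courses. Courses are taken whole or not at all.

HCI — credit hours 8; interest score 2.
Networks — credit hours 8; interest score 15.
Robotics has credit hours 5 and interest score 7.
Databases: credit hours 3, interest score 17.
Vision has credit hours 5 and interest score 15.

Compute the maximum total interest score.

Allowing fractional choices, the relaxed optimum would be about 45.1, but courses are indivisible.
Databases + Vision: credit hours 3 + 5 = 8 ≤ 15, interest score 17 + 15 = 32.
Robotics + Databases + Vision: credit hours 5 + 3 + 5 = 13 ≤ 15, interest score 7 + 17 + 15 = 39.
Networks + Databases: credit hours 8 + 3 = 11 ≤ 15, interest score 15 + 17 = 32.
Best is Robotics, Databases, and Vision with total interest score 39.

39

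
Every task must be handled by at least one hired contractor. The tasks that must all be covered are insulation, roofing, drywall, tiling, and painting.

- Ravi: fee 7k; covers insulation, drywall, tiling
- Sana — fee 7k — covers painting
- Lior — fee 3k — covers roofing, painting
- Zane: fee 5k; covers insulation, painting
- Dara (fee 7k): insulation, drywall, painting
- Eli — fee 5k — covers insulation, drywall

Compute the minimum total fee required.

This is an integer covering problem.
Choose Ravi and Lior: together they cover insulation, roofing, drywall, tiling, painting — every task.
Total fee: 7 + 3 = 10.
No cover costs less than 10.

10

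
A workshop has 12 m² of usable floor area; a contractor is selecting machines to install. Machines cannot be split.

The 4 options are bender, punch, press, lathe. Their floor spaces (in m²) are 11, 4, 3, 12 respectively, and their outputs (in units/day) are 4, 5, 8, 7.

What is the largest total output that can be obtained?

Allowing fractional choices, the relaxed optimum would be about 15.9, but machines are indivisible.
punch + press: floor space 4 + 3 = 7 ≤ 12, output 5 + 8 = 13.
press: floor space 3 ≤ 12, output 8.
lathe: floor space 12 ≤ 12, output 7.
Best is punch and press with total output 13.

13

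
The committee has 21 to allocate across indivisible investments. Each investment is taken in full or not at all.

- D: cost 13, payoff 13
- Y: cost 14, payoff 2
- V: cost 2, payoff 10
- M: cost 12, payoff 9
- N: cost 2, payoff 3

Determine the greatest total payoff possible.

26

V + M + N: cost 2 + 12 + 2 = 16 ≤ 21, payoff 10 + 9 + 3 = 22.
D + V: cost 13 + 2 = 15 ≤ 21, payoff 13 + 10 = 23.
D + V + N: cost 13 + 2 + 2 = 17 ≤ 21, payoff 13 + 10 + 3 = 26.
Best is D, V, and N with total payoff 26.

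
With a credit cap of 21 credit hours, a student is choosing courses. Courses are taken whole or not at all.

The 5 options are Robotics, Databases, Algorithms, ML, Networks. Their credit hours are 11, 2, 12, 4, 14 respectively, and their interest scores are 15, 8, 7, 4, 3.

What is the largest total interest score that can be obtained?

27

Allowing fractional choices, the relaxed optimum would be about 29.3, but courses are indivisible.
Robotics + Databases + ML: credit hours 11 + 2 + 4 = 17 ≤ 21, interest score 15 + 8 + 4 = 27.
Robotics + ML: credit hours 11 + 4 = 15 ≤ 21, interest score 15 + 4 = 19.
Robotics + Databases: credit hours 11 + 2 = 13 ≤ 21, interest score 15 + 8 = 23.
Best is Robotics, Databases, and ML with total interest score 27.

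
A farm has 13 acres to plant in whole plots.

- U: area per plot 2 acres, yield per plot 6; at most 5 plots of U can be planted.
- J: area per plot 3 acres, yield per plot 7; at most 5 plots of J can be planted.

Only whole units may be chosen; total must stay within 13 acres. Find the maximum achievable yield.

This is a bounded integer knapsack.
2×U and 3×J: area 13 ≤ 13, yield 2·6 + 3·7 = 33.
5×U and 1×J: area 13 ≤ 13, yield 5·6 + 1·7 = 37.
Best is 37.

37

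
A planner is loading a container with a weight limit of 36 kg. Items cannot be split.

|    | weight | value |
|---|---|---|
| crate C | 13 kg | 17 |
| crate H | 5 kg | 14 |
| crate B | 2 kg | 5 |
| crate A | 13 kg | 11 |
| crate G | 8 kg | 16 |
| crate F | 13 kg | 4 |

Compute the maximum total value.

52

Allowing fractional choices, the relaxed optimum would be about 58.8, but items are indivisible.
crate C + crate H + crate G: weight 13 + 5 + 8 = 26 ≤ 36, value 17 + 14 + 16 = 47.
crate C + crate H + crate B + crate G: weight 13 + 5 + 2 + 8 = 28 ≤ 36, value 17 + 14 + 5 + 16 = 52.
crate C + crate B + crate A + crate G: weight 13 + 2 + 13 + 8 = 36 ≤ 36, value 17 + 5 + 11 + 16 = 49.
Best is crate C, crate H, crate B, and crate G with total value 52.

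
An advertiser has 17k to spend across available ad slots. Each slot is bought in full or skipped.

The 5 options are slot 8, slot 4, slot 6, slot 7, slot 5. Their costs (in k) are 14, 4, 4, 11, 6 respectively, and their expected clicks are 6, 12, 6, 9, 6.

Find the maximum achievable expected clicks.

24

Take slot 4, slot 6, and slot 5: cost 4 + 4 + 6 = 14 ≤ 17, expected clicks 12 + 6 + 6 = 24.
No other feasible combination does better.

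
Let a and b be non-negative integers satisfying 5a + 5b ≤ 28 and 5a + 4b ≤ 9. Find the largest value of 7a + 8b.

Relaxing integrality, the LP optimum is 18.00 at (a,b) = (0, 2.25), which is not an integer point.
(a,b)=(0,2) is feasible, giving 16.
(a,b)=(1,1) is feasible, giving 15.
(a,b)=(0,1) is feasible, giving 8.
No feasible integer point exceeds 16.

16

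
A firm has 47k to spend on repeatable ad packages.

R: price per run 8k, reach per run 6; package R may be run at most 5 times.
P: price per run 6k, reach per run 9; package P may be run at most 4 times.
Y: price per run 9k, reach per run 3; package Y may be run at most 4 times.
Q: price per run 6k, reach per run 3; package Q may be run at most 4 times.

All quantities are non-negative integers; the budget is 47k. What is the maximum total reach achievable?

51

Take 2×R, 4×P, and 1×Q: price 46 ≤ 47, reach 2·6 + 4·9 + 1·3 = 51.
P has the best ratio (9/6) and is taken to its limit of 4; remaining capacity is filled optimally with the others.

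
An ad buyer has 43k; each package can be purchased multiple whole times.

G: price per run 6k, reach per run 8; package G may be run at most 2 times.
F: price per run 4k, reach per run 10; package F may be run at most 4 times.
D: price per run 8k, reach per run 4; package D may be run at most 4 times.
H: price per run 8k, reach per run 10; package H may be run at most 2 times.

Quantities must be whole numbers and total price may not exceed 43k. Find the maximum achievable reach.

68

This is a bounded integer knapsack.
2×G, 3×F, and 2×H: price 40 ≤ 43, reach 2·8 + 3·10 + 2·10 = 66.
1×G, 4×F, and 2×H: price 38 ≤ 43, reach 1·8 + 4·10 + 2·10 = 68.
Best is 68.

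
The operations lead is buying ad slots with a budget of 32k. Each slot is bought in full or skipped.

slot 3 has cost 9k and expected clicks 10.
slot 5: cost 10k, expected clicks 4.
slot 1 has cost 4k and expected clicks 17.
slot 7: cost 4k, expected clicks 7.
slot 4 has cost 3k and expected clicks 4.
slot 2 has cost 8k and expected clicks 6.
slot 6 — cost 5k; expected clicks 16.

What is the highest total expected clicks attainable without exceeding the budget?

Take slot 3, slot 1, slot 7, slot 2, and slot 6: cost 9 + 4 + 4 + 8 + 5 = 30 ≤ 32, expected clicks 10 + 17 + 7 + 6 + 16 = 56.
No other feasible combination does better.

56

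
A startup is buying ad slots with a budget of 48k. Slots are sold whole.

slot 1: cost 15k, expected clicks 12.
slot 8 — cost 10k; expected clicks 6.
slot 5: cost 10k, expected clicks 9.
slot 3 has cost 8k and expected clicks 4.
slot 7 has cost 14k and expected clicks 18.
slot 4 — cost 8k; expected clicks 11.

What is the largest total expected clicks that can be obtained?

Allowing fractional choices, the relaxed optimum would be about 50.6, but ad slots are indivisible.
slot 1 + slot 3 + slot 7 + slot 4: cost 15 + 8 + 14 + 8 = 45 ≤ 48, expected clicks 12 + 4 + 18 + 11 = 45.
slot 1 + slot 8 + slot 7 + slot 4: cost 15 + 10 + 14 + 8 = 47 ≤ 48, expected clicks 12 + 6 + 18 + 11 = 47.
slot 1 + slot 5 + slot 7 + slot 4: cost 15 + 10 + 14 + 8 = 47 ≤ 48, expected clicks 12 + 9 + 18 + 11 = 50.
Best is slot 1, slot 5, slot 7, and slot 4 with total expected clicks 50.

50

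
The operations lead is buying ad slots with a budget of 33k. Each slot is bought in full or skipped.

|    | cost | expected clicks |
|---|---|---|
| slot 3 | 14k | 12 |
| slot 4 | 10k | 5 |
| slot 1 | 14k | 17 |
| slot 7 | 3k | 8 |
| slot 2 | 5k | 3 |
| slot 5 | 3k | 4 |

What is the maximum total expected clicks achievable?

slot 3 + slot 1 + slot 7: cost 14 + 14 + 3 = 31 ≤ 33, expected clicks 12 + 17 + 8 = 37.
slot 4 + slot 1 + slot 7 + slot 5: cost 10 + 14 + 3 + 3 = 30 ≤ 33, expected clicks 5 + 17 + 8 + 4 = 34.
Best is slot 3, slot 1, and slot 7 with total expected clicks 37.

37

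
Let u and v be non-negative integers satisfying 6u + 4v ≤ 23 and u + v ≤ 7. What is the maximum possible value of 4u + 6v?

30

The continuous relaxation peaks at (0, 5.75) with value 34.50; rounding to a feasible lattice point costs some objective.
(u,v)=(0,5): 6·0+4·5=20≤23, 1·0+1·5=5≤7, objective 30.
(u,v)=(1,4): 6·1+4·4=22≤23, 1·1+1·4=5≤7, objective 28.
(u,v)=(0,4): 6·0+4·4=16≤23, 1·0+1·4=4≤7, objective 24.
No feasible integer point exceeds 30.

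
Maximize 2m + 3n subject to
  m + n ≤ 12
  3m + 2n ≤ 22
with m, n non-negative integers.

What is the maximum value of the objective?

33

(m,n)=(0,11) is feasible, giving 33.
(m,n)=(0,10) is feasible, giving 30.
Maximum is 33 at (m,n)=(0,11).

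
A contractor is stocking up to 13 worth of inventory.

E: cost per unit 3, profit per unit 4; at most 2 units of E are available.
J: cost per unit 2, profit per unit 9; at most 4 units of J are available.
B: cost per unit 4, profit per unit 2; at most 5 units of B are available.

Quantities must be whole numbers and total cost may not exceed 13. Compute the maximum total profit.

40

J has the best ratio (9/2); taking only J gives at most 4×9 = 36 (stopped by the supply cap of 4).
Mixing does better — 1×E and 4×J: cost 11 ≤ 13, profit 1·4 + 4·9 = 40.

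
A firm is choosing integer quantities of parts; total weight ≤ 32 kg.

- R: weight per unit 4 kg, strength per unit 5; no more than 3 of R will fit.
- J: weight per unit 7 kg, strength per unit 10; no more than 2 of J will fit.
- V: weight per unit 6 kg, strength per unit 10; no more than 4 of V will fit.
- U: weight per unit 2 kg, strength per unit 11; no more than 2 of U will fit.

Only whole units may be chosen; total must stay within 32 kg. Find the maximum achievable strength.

67

This is a bounded integer knapsack.
1×R, 4×V, and 2×U: weight 32 ≤ 32, strength 1·5 + 4·10 + 2·11 = 67.
4×V and 2×U: weight 28 ≤ 32, strength 4·10 + 2·11 = 62.
Best is 67.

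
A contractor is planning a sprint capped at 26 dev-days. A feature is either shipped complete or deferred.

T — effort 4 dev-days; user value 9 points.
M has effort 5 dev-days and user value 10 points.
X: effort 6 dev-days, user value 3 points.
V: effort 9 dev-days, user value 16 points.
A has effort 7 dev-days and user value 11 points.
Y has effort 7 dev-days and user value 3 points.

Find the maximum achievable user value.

46

Take T, M, V, and A: effort 4 + 5 + 9 + 7 = 25 ≤ 26, user value 9 + 10 + 16 + 11 = 46.
No other feasible combination does better.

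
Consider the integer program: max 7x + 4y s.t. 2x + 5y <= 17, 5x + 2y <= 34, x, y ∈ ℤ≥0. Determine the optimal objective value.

(x,y)=(6,1) is feasible, giving 46.
(x,y)=(6,0) is feasible, giving 42.
(x,y)=(5,1) is feasible, giving 39.
No feasible integer point exceeds 46.

46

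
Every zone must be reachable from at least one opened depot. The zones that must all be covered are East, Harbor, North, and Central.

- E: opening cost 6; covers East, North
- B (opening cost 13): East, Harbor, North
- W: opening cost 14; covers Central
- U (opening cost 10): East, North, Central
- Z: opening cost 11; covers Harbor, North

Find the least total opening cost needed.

21

Choose U and Z: together they cover East, Harbor, North, Central — every zone.
Total opening cost: 10 + 11 = 21.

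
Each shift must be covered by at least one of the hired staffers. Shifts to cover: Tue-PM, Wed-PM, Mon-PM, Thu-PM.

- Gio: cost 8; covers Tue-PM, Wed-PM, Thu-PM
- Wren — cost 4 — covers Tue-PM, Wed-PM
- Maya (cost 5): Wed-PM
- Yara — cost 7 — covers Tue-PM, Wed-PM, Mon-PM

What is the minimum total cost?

15

This is an integer covering problem.
Choose Gio and Yara: together they cover Tue-PM, Wed-PM, Mon-PM, Thu-PM — every shift.
Total cost: 8 + 7 = 15.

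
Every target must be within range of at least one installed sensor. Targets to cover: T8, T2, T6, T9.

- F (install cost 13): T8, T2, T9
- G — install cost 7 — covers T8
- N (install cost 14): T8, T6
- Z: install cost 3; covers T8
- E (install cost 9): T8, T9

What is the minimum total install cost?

The greedy cost-per-new-target heuristic would pick Z, F, and N for 30, but a cheaper cover exists.
Choose F and N: together they cover T8, T2, T6, T9 — every target.
Total install cost: 13 + 14 = 27.
No cover costs less than 27.

27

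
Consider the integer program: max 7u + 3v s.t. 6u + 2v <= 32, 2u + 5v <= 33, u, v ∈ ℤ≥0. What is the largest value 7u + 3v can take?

40

(u,v)=(4,4): 6·4+2·4=32≤32, 2·4+5·4=28≤33, objective 40.
(u,v)=(4,3): 6·4+2·3=30≤32, 2·4+5·3=23≤33, objective 37.
(u,v)=(3,5): 6·3+2·5=28≤32, 2·3+5·5=31≤33, objective 36.
No feasible integer point exceeds 40.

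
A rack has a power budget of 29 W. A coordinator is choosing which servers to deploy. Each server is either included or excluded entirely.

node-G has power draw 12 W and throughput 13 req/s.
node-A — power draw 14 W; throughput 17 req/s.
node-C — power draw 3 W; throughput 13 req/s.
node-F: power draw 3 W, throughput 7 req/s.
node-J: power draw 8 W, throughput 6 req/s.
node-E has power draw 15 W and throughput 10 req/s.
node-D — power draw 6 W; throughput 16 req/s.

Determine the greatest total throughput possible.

53

Take node-A, node-C, node-F, and node-D: power draw 14 + 3 + 3 + 6 = 26 ≤ 29, throughput 17 + 13 + 7 + 16 = 53.
No other feasible combination does better.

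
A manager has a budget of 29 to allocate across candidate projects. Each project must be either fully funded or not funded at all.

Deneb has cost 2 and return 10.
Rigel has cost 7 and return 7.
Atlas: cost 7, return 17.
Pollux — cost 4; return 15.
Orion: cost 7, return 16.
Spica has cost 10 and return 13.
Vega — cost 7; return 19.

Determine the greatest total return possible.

77

Allowing fractional choices, the relaxed optimum would be about 79.6, but projects are indivisible.
Deneb + Atlas + Pollux + Orion + Vega: cost 2 + 7 + 4 + 7 + 7 = 27 ≤ 29, return 10 + 17 + 15 + 16 + 19 = 77.
Deneb + Rigel + Atlas + Pollux + Vega: cost 2 + 7 + 7 + 4 + 7 = 27 ≤ 29, return 10 + 7 + 17 + 15 + 19 = 68.
Atlas + Pollux + Orion + Vega: cost 7 + 4 + 7 + 7 = 25 ≤ 29, return 17 + 15 + 16 + 19 = 67.
Best is Deneb, Atlas, Pollux, Orion, and Vega with total return 77.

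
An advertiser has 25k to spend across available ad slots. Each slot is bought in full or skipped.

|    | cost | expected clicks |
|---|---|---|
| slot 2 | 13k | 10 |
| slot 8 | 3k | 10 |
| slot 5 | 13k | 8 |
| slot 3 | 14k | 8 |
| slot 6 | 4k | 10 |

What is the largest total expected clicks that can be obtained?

30

This is an integer program with binary decision variables.
Take slot 2, slot 8, and slot 6: cost 13 + 3 + 4 = 20 ≤ 25, expected clicks 10 + 10 + 10 = 30.
No other feasible combination does better.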